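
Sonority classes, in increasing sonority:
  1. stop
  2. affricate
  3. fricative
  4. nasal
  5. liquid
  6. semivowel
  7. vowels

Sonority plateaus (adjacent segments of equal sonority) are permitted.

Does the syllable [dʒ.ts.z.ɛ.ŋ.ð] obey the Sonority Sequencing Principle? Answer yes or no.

Onset: /dʒ/ is an affricate (sonority 2), /ts/ is an affricate (sonority 2), /z/ is a fricative (sonority 3); then the nucleus /ɛ/ (sonority 7).
Onset profile 2-2-3-7 — rises to the nucleus.
Coda: /ŋ/ is a nasal (sonority 4), /ð/ is a fricative (sonority 3).
Coda profile 7-4-3 — falls from the nucleus.

yes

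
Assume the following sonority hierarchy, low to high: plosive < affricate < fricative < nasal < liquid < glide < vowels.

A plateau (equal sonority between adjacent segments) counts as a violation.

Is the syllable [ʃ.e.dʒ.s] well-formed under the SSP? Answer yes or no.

no

Onset: /ʃ/ is a fricative (sonority 3); then the nucleus /e/ (sonority 7).
Onset profile 3-7 — rises to the nucleus.
Coda: /dʒ/ is an affricate (sonority 2), /s/ is a fricative (sonority 3).
Coda profile 7-2-3 — does not strictly fall throughout.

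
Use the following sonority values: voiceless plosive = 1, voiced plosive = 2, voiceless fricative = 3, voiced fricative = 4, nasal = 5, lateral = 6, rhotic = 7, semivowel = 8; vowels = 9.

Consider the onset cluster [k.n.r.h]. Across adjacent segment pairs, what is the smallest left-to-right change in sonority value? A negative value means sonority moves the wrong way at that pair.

/k/ — voiceless plosive, sonority 1.
/n/ — nasal, sonority 5.
/r/ — rhotic, sonority 7.
/h/ — voiceless fricative, sonority 3.
/k/→/n/: change +4.
/n/→/r/: change +2.
/r/→/h/: change -4.
Minimum = -4.

-4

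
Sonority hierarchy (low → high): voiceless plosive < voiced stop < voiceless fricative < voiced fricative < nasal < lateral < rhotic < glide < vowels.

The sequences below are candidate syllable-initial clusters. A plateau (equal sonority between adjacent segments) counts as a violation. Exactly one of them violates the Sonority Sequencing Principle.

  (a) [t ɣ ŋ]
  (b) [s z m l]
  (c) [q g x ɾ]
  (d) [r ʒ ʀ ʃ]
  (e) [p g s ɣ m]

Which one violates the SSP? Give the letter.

d

(a) 1-4-5 → obeys
(b) 3-4-5-6 → obeys
(c) 1-2-3-7 → obeys
(d) 7-4-7-3 → violates
(e) 1-2-3-4-5 → obeys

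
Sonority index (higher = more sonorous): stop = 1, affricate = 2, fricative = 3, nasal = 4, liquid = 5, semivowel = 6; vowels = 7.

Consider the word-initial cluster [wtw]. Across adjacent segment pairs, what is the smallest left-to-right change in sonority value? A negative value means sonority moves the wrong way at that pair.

/w/ is a semivowel (sonority 6).
/t/ is a stop (sonority 1).
/w/ is a semivowel (sonority 6).
/w/→/t/: change -5.
/t/→/w/: change +5.
Minimum = -5.

-5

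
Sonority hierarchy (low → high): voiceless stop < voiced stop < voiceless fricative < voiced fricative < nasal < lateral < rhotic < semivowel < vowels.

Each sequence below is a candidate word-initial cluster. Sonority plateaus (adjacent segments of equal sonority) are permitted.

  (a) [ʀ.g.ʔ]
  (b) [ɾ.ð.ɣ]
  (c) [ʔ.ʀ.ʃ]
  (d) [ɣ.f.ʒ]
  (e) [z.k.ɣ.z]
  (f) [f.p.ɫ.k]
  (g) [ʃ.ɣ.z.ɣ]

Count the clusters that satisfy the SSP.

(a) sonority 7-2-1: ill-formed.
(b) sonority 7-4-4: ill-formed.
(c) sonority 1-7-3: ill-formed.
(d) sonority 4-3-4: ill-formed.
(e) sonority 4-1-4-4: ill-formed.
(f) sonority 3-1-6-1: ill-formed.
(g) sonority 3-4-4-4: well-formed.

1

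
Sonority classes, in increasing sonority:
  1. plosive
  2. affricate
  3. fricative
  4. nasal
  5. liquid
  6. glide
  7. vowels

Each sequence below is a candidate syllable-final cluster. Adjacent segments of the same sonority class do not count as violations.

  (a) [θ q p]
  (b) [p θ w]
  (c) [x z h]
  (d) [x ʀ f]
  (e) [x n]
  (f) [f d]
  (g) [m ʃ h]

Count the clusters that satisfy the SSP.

(a) 3-1-1 → obeys
(b) 1-3-6 → violates
(c) 3-3-3 → obeys
(d) 3-5-3 → violates
(e) 3-4 → violates
(f) 3-1 → obeys
(g) 4-3-3 → obeys

4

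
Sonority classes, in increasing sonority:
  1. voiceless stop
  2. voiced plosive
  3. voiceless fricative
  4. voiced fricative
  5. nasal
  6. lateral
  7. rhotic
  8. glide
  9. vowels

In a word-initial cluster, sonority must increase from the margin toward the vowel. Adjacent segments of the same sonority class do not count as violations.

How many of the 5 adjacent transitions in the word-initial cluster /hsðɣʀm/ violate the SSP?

/h/ is a voiceless fricative (sonority 3).
/s/ is a voiceless fricative (sonority 3).
/ð/ is a voiced fricative (sonority 4).
/ɣ/ is a voiced fricative (sonority 4).
/ʀ/ is a rhotic (sonority 7).
/m/ is a nasal (sonority 5).
/h/→/s/: 3→3 (plateau, allowed) — ok.
/s/→/ð/: 3→4 (rises) — ok.
/ð/→/ɣ/: 4→4 (plateau, allowed) — ok.
/ɣ/→/ʀ/: 4→7 (rises) — ok.
/ʀ/→/m/: 7→5 (does not rise) — violation.

1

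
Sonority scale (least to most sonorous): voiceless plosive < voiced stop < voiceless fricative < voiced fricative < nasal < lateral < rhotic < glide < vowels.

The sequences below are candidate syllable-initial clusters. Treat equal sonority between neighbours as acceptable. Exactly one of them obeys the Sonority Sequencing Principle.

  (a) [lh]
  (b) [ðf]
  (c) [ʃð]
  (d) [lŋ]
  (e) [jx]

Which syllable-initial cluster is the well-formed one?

(a) [lh]: profile 6-3 — violates.
(b) [ðf]: profile 4-3 — violates.
(c) [ʃð]: profile 3-4 — obeys.
(d) [lŋ]: profile 6-5 — violates.
(e) [jx]: profile 8-3 — violates.

c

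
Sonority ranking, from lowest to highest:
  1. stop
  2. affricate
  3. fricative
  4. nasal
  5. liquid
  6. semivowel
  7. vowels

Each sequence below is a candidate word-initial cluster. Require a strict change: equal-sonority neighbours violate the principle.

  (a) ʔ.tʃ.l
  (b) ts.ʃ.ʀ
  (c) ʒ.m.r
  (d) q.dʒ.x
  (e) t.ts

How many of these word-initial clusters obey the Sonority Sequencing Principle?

(a) ʔ.tʃ.l: profile 1-2-5 — obeys.
(b) ts.ʃ.ʀ: profile 2-3-5 — obeys.
(c) ʒ.m.r: profile 3-4-5 — obeys.
(d) q.dʒ.x: profile 1-2-3 — obeys.
(e) t.ts: profile 1-2 — obeys.

5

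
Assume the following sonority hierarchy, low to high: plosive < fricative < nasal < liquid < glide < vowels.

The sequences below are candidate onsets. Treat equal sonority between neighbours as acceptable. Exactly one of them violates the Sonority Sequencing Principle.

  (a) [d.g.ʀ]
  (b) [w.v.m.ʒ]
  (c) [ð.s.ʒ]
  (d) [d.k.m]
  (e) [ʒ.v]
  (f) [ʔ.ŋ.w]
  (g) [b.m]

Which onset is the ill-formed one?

b

(a) sonority 1-1-4: well-formed.
(b) sonority 5-2-3-2: ill-formed.
(c) sonority 2-2-2: well-formed.
(d) sonority 1-1-3: well-formed.
(e) sonority 2-2: well-formed.
(f) sonority 1-3-5: well-formed.
(g) sonority 1-3: well-formed.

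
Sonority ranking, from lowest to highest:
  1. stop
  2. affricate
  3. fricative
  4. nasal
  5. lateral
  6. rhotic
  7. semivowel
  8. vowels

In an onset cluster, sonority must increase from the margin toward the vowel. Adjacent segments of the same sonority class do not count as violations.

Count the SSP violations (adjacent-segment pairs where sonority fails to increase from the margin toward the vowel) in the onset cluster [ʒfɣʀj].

/ʒ/ — fricative, sonority 3.
/f/ — fricative, sonority 3.
/ɣ/ — fricative, sonority 3.
/ʀ/ — rhotic, sonority 6.
/j/ — semivowel, sonority 7.
/ʒ/→/f/: 3→3 (plateau, allowed) — ok.
/f/→/ɣ/: 3→3 (plateau, allowed) — ok.
/ɣ/→/ʀ/: 3→6 (rises) — ok.
/ʀ/→/j/: 6→7 (rises) — ok.

0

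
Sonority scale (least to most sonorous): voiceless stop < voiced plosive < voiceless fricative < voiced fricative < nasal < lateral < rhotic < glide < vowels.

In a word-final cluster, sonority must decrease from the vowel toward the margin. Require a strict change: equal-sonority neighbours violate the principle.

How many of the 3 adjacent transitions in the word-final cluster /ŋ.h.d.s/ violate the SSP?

/ŋ/: nasal = 5.
/h/: voiceless fricative = 3.
/d/: voiced plosive = 2.
/s/: voiceless fricative = 3.
/ŋ/→/h/: 5→3 (falls) — ok.
/h/→/d/: 3→2 (falls) — ok.
/d/→/s/: 2→3 (does not fall) — violation.

1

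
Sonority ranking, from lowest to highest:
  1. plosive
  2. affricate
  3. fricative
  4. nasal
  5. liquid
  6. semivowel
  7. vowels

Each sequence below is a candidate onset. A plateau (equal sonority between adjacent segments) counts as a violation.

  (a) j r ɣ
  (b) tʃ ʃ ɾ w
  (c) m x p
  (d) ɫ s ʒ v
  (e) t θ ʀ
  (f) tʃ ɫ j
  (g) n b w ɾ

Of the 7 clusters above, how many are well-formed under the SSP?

(a) 6-5-3 → violates
(b) 2-3-5-6 → obeys
(c) 4-3-1 → violates
(d) 5-3-3-3 → violates
(e) 1-3-5 → obeys
(f) 2-5-6 → obeys
(g) 4-1-6-5 → violates

3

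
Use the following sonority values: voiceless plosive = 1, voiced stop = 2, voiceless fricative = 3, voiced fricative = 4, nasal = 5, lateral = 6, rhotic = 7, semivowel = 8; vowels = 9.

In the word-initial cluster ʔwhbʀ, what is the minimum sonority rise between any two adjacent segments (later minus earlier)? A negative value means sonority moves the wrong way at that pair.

/ʔ/: voiceless plosive = 1.
/w/: semivowel = 8.
/h/: voiceless fricative = 3.
/b/: voiced stop = 2.
/ʀ/: rhotic = 7.
/ʔ/→/w/: change +7.
/w/→/h/: change -5.
/h/→/b/: change -1.
/b/→/ʀ/: change +5.
Minimum = -5.

-5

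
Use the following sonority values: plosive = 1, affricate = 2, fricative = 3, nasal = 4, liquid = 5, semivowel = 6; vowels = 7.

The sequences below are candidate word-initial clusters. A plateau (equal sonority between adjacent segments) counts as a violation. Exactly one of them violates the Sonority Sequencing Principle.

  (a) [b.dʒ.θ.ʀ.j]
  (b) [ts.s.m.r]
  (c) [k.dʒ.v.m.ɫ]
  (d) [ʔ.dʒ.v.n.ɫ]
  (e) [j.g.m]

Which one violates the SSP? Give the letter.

(a) sonority 1-2-3-5-6: well-formed.
(b) sonority 2-3-4-5: well-formed.
(c) sonority 1-2-3-4-5: well-formed.
(d) sonority 1-2-3-4-5: well-formed.
(e) sonority 6-1-4: ill-formed.

e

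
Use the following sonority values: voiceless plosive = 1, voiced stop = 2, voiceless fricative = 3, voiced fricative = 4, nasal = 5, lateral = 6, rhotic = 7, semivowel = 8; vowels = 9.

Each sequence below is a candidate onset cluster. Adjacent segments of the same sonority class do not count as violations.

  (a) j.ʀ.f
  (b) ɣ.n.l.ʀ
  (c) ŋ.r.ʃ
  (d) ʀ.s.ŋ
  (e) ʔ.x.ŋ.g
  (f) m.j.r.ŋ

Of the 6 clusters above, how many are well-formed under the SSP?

1

(a) j.ʀ.f: profile 8-7-3 — violates.
(b) ɣ.n.l.ʀ: profile 4-5-6-7 — obeys.
(c) ŋ.r.ʃ: profile 5-7-3 — violates.
(d) ʀ.s.ŋ: profile 7-3-5 — violates.
(e) ʔ.x.ŋ.g: profile 1-3-5-2 — violates.
(f) m.j.r.ŋ: profile 5-8-7-5 — violates.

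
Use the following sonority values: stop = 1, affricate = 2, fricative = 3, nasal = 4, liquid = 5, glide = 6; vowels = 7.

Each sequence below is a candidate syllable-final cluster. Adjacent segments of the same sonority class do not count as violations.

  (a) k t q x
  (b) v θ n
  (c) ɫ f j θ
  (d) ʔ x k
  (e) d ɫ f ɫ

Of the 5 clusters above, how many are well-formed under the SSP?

(a) 1-1-1-3 → violates
(b) 3-3-4 → violates
(c) 5-3-6-3 → violates
(d) 1-3-1 → violates
(e) 1-5-3-5 → violates

0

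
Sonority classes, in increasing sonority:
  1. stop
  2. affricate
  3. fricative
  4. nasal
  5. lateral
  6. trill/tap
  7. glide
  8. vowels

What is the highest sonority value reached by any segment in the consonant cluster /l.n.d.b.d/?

/l/ — lateral, sonority 5.
/n/ — nasal, sonority 4.
/d/ — stop, sonority 1.
/b/ — stop, sonority 1.
/d/ — stop, sonority 1.
The maximum is 5.

5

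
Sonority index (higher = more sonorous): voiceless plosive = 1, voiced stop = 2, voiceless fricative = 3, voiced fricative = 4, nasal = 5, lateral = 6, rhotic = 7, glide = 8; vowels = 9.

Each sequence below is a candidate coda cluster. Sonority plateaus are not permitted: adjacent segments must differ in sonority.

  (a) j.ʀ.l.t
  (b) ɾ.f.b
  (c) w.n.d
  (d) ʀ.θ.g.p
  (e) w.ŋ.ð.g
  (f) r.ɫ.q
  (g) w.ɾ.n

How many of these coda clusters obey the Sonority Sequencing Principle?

7

(a) j.ʀ.l.t: profile 8-7-6-1 — obeys.
(b) ɾ.f.b: profile 7-3-2 — obeys.
(c) w.n.d: profile 8-5-2 — obeys.
(d) ʀ.θ.g.p: profile 7-3-2-1 — obeys.
(e) w.ŋ.ð.g: profile 8-5-4-2 — obeys.
(f) r.ɫ.q: profile 7-6-1 — obeys.
(g) w.ɾ.n: profile 8-7-5 — obeys.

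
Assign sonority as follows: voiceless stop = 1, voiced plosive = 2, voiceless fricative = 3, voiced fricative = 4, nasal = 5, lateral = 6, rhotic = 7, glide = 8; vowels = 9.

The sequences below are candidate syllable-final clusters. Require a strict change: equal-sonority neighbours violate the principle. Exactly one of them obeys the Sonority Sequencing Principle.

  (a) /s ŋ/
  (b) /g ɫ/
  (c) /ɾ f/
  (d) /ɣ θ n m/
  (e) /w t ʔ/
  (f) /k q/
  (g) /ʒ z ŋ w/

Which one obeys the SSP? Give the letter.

(a) sonority 3-5: ill-formed.
(b) sonority 2-6: ill-formed.
(c) sonority 7-3: well-formed.
(d) sonority 4-3-5-5: ill-formed.
(e) sonority 8-1-1: ill-formed.
(f) sonority 1-1: ill-formed.
(g) sonority 4-4-5-8: ill-formed.

c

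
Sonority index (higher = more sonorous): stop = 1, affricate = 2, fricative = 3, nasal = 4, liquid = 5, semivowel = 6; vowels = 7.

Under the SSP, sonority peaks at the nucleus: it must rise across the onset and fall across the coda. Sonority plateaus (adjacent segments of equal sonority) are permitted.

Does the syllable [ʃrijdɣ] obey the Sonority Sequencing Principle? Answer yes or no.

Onset: /ʃ/ is a fricative (sonority 3), /r/ is a liquid (sonority 5); then the nucleus /i/ (sonority 7).
Onset profile 3-5-7 — rises to the nucleus.
Coda: /j/ is a semivowel (sonority 6), /d/ is a stop (sonority 1), /ɣ/ is a fricative (sonority 3).
Coda profile 7-6-1-3 — does not fall throughout.

no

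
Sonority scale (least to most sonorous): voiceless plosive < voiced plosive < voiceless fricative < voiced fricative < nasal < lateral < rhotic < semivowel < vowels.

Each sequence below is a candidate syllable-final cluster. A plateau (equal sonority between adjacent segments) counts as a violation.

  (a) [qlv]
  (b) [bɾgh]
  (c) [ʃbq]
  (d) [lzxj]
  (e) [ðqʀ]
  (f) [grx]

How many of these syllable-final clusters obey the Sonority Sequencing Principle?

(a) 1-6-4 → violates
(b) 2-7-2-3 → violates
(c) 3-2-1 → obeys
(d) 6-4-3-8 → violates
(e) 4-1-7 → violates
(f) 2-7-3 → violates

1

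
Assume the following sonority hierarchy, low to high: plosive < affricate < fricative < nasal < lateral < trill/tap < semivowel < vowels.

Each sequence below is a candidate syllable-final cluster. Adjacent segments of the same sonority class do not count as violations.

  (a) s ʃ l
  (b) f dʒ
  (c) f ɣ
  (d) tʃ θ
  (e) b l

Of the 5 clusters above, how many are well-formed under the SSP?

2

(a) s ʃ l: profile 3-3-5 — violates.
(b) f dʒ: profile 3-2 — obeys.
(c) f ɣ: profile 3-3 — obeys.
(d) tʃ θ: profile 2-3 — violates.
(e) b l: profile 1-5 — violates.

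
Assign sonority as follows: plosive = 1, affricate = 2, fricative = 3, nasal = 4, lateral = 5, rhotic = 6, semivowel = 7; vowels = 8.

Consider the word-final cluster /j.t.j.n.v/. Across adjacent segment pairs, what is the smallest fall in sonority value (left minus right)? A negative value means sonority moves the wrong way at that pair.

/j/: semivowel = 7.
/t/: plosive = 1.
/j/: semivowel = 7.
/n/: nasal = 4.
/v/: fricative = 3.
/j/→/t/: change +6.
/t/→/j/: change -6.
/j/→/n/: change +3.
/n/→/v/: change +1.
Minimum = -6.

-6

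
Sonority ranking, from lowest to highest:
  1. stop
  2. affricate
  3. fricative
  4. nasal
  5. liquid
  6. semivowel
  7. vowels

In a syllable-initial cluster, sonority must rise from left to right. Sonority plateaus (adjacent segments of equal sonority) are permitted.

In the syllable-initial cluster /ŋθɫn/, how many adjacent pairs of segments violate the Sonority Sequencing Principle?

/ŋ/: nasal = 4.
/θ/: fricative = 3.
/ɫ/: liquid = 5.
/n/: nasal = 4.
/ŋ/→/θ/: 4→3 (does not rise) — violation.
/θ/→/ɫ/: 3→5 (rises) — ok.
/ɫ/→/n/: 5→4 (does not rise) — violation.

2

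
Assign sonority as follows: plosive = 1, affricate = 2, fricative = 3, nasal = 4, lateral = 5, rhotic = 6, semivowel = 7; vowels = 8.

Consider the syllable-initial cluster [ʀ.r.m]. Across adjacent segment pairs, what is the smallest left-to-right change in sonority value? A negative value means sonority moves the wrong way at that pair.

/ʀ/: rhotic = 6.
/r/: rhotic = 6.
/m/: nasal = 4.
/ʀ/→/r/: change +0.
/r/→/m/: change -2.
Minimum = -2.

-2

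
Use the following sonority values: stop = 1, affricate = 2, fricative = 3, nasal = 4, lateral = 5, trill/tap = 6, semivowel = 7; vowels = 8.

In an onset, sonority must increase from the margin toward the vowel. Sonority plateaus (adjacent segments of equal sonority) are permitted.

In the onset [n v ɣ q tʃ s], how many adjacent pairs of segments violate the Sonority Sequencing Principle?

/n/: nasal = 4.
/v/: fricative = 3.
/ɣ/: fricative = 3.
/q/: stop = 1.
/tʃ/: affricate = 2.
/s/: fricative = 3.
/n/→/v/: 4→3 (does not rise) — violation.
/v/→/ɣ/: 3→3 (plateau, allowed) — ok.
/ɣ/→/q/: 3→1 (does not rise) — violation.
/q/→/tʃ/: 1→2 (rises) — ok.
/tʃ/→/s/: 2→3 (rises) — ok.

2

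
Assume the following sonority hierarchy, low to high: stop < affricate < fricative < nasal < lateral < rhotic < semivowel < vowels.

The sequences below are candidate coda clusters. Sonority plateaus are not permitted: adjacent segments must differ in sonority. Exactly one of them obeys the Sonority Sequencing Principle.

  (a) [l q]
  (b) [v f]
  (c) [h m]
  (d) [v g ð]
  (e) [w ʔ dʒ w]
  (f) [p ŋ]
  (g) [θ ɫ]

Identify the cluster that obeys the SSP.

a

(a) [l q]: profile 5-1 — obeys.
(b) [v f]: profile 3-3 — violates.
(c) [h m]: profile 3-4 — violates.
(d) [v g ð]: profile 3-1-3 — violates.
(e) [w ʔ dʒ w]: profile 7-1-2-7 — violates.
(f) [p ŋ]: profile 1-4 — violates.
(g) [θ ɫ]: profile 3-5 — violates.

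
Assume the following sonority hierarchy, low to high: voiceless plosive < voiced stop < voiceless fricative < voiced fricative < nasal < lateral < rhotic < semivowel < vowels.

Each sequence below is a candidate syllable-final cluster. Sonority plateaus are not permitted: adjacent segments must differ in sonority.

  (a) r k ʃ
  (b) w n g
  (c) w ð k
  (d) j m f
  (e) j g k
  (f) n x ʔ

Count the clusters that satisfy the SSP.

(a) sonority 7-1-3: ill-formed.
(b) sonority 8-5-2: well-formed.
(c) sonority 8-4-1: well-formed.
(d) sonority 8-5-3: well-formed.
(e) sonority 8-2-1: well-formed.
(f) sonority 5-3-1: well-formed.

5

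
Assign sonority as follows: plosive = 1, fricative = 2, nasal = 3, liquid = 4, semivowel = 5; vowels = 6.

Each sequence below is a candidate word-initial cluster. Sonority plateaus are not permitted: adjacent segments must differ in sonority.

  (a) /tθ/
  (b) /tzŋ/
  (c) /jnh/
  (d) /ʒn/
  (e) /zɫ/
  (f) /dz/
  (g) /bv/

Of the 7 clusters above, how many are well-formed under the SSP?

6

(a) 1-2 → obeys
(b) 1-2-3 → obeys
(c) 5-3-2 → violates
(d) 2-3 → obeys
(e) 2-4 → obeys
(f) 1-2 → obeys
(g) 1-2 → obeys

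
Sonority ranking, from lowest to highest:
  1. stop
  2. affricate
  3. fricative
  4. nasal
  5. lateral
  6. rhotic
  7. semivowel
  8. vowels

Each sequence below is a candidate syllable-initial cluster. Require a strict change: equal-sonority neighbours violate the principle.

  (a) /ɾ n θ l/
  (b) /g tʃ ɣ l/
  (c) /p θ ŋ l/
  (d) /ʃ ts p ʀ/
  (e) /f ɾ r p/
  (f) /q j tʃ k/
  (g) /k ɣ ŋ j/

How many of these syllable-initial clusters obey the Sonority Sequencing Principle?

(a) 6-4-3-5 → violates
(b) 1-2-3-5 → obeys
(c) 1-3-4-5 → obeys
(d) 3-2-1-6 → violates
(e) 3-6-6-1 → violates
(f) 1-7-2-1 → violates
(g) 1-3-4-7 → obeys

3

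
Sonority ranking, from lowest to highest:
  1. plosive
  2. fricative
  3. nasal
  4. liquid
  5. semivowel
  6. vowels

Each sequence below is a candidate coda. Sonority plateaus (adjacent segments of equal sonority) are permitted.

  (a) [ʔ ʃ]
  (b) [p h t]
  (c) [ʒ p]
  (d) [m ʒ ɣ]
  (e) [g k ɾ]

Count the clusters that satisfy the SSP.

2

(a) sonority 1-2: ill-formed.
(b) sonority 1-2-1: ill-formed.
(c) sonority 2-1: well-formed.
(d) sonority 3-2-2: well-formed.
(e) sonority 1-1-4: ill-formed.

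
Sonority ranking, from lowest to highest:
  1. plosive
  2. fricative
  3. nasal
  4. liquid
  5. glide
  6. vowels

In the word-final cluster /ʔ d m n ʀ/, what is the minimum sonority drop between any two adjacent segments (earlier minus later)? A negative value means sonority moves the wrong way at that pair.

-2

/ʔ/: plosive = 1.
/d/: plosive = 1.
/m/: nasal = 3.
/n/: nasal = 3.
/ʀ/: liquid = 4.
/ʔ/→/d/: change +0.
/d/→/m/: change -2.
/m/→/n/: change +0.
/n/→/ʀ/: change -1.
Minimum = -2.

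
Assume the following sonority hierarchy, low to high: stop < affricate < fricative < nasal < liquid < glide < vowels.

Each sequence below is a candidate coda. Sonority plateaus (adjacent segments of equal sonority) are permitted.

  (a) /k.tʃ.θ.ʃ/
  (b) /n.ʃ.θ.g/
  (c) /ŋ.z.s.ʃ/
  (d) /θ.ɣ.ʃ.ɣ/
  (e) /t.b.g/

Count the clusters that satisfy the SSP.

(a) sonority 1-2-3-3: ill-formed.
(b) sonority 4-3-3-1: well-formed.
(c) sonority 4-3-3-3: well-formed.
(d) sonority 3-3-3-3: well-formed.
(e) sonority 1-1-1: well-formed.

4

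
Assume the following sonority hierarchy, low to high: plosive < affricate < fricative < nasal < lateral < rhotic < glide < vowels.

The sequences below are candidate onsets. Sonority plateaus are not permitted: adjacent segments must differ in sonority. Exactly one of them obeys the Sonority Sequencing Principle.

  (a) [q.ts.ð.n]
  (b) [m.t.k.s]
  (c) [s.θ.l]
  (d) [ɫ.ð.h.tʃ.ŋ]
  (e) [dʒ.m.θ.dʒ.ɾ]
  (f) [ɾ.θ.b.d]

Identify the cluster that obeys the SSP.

(a) [q.ts.ð.n]: profile 1-2-3-4 — obeys.
(b) [m.t.k.s]: profile 4-1-1-3 — violates.
(c) [s.θ.l]: profile 3-3-5 — violates.
(d) [ɫ.ð.h.tʃ.ŋ]: profile 5-3-3-2-4 — violates.
(e) [dʒ.m.θ.dʒ.ɾ]: profile 2-4-3-2-6 — violates.
(f) [ɾ.θ.b.d]: profile 6-3-1-1 — violates.

a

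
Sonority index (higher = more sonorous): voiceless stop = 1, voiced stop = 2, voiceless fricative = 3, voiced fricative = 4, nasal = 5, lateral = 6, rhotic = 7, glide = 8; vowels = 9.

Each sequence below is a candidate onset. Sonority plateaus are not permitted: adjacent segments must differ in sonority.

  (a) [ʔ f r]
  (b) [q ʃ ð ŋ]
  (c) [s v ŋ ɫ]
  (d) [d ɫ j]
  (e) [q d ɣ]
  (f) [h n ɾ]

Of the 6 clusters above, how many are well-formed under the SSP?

6

(a) sonority 1-3-7: well-formed.
(b) sonority 1-3-4-5: well-formed.
(c) sonority 3-4-5-6: well-formed.
(d) sonority 2-6-8: well-formed.
(e) sonority 1-2-4: well-formed.
(f) sonority 3-5-7: well-formed.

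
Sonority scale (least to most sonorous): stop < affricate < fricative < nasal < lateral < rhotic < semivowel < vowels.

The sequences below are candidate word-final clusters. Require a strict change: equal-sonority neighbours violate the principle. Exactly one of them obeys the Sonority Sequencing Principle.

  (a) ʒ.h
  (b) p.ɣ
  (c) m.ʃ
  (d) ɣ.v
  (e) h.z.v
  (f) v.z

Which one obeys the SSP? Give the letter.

c

(a) 3-3 → violates
(b) 1-3 → violates
(c) 4-3 → obeys
(d) 3-3 → violates
(e) 3-3-3 → violates
(f) 3-3 → violates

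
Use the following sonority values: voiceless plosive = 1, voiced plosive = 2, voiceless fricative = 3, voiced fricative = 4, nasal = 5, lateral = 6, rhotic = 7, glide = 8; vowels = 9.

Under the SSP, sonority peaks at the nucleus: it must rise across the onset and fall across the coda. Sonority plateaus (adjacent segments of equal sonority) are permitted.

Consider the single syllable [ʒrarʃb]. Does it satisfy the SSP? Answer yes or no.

Onset: /ʒ/ is a voiced fricative (sonority 4), /r/ is a rhotic (sonority 7); then the nucleus /a/ (sonority 9).
Onset profile 4-7-9 — rises to the nucleus.
Coda: /r/ is a rhotic (sonority 7), /ʃ/ is a voiceless fricative (sonority 3), /b/ is a voiced plosive (sonority 2).
Coda profile 9-7-3-2 — falls from the nucleus.

yes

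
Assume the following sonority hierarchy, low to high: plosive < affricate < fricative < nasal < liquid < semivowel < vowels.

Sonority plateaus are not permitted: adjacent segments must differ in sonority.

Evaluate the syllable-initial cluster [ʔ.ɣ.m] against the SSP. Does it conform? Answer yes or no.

yes

/ʔ/ is a plosive (sonority 1).
/ɣ/ is a fricative (sonority 3).
/m/ is a nasal (sonority 4).
The profile 1-3-4 strictly rises, so the syllable-initial cluster satisfies the SSP.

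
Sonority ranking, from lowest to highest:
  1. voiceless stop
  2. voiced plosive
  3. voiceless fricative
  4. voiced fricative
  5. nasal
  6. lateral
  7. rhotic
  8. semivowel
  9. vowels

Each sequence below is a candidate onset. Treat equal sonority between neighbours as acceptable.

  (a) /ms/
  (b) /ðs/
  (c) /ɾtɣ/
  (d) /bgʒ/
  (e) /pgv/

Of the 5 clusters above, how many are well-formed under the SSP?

(a) /ms/: profile 5-3 — violates.
(b) /ðs/: profile 4-3 — violates.
(c) /ɾtɣ/: profile 7-1-4 — violates.
(d) /bgʒ/: profile 2-2-4 — obeys.
(e) /pgv/: profile 1-2-4 — obeys.

2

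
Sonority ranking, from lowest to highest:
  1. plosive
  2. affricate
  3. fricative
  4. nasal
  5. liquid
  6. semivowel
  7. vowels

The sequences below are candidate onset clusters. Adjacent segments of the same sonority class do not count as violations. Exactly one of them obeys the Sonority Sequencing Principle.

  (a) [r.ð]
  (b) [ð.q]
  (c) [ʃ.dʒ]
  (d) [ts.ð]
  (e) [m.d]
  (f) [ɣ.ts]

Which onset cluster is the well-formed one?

(a) 5-3 → violates
(b) 3-1 → violates
(c) 3-2 → violates
(d) 2-3 → obeys
(e) 4-1 → violates
(f) 3-2 → violates

d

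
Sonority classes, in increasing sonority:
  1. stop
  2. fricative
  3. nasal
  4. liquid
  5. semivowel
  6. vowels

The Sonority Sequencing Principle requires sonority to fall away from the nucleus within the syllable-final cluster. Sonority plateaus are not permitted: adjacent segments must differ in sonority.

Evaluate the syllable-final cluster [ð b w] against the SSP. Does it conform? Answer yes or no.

no

/ð/ — fricative, sonority 2.
/b/ — stop, sonority 1.
/w/ — semivowel, sonority 5.
The profile is 2-1-5. Between /b/ (1) and /w/ (5) sonority does not fall, so the cluster violates the SSP.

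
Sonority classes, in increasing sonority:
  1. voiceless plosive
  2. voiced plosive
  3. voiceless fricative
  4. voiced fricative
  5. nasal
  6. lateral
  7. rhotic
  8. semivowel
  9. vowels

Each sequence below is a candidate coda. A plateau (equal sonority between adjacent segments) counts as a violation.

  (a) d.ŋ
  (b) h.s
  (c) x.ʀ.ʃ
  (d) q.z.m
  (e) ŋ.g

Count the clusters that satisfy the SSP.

(a) sonority 2-5: ill-formed.
(b) sonority 3-3: ill-formed.
(c) sonority 3-7-3: ill-formed.
(d) sonority 1-4-5: ill-formed.
(e) sonority 5-2: well-formed.

1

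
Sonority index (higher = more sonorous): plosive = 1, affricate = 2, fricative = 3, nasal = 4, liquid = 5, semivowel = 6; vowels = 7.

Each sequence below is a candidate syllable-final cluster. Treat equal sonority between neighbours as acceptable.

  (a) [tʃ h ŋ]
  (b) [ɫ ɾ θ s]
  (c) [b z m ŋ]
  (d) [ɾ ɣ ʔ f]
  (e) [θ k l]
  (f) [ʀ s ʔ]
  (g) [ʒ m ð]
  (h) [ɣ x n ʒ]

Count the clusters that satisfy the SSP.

(a) [tʃ h ŋ]: profile 2-3-4 — violates.
(b) [ɫ ɾ θ s]: profile 5-5-3-3 — obeys.
(c) [b z m ŋ]: profile 1-3-4-4 — violates.
(d) [ɾ ɣ ʔ f]: profile 5-3-1-3 — violates.
(e) [θ k l]: profile 3-1-5 — violates.
(f) [ʀ s ʔ]: profile 5-3-1 — obeys.
(g) [ʒ m ð]: profile 3-4-3 — violates.
(h) [ɣ x n ʒ]: profile 3-3-4-3 — violates.

2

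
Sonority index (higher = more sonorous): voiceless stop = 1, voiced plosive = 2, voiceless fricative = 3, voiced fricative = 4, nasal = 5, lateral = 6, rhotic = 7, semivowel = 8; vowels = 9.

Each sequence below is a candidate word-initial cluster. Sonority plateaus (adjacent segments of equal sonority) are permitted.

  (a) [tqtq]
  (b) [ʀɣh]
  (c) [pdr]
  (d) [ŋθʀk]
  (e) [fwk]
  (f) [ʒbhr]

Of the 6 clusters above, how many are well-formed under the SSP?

2

(a) sonority 1-1-1-1: well-formed.
(b) sonority 7-4-3: ill-formed.
(c) sonority 1-2-7: well-formed.
(d) sonority 5-3-7-1: ill-formed.
(e) sonority 3-8-1: ill-formed.
(f) sonority 4-2-3-7: ill-formed.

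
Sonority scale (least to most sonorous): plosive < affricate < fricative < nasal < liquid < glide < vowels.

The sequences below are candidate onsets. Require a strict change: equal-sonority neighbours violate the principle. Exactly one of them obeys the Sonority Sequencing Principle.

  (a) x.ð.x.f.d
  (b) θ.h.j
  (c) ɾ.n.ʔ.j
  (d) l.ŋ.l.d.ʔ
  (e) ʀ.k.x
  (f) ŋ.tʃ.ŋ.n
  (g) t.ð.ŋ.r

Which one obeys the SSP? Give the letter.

(a) sonority 3-3-3-3-1: ill-formed.
(b) sonority 3-3-6: ill-formed.
(c) sonority 5-4-1-6: ill-formed.
(d) sonority 5-4-5-1-1: ill-formed.
(e) sonority 5-1-3: ill-formed.
(f) sonority 4-2-4-4: ill-formed.
(g) sonority 1-3-4-5: well-formed.

g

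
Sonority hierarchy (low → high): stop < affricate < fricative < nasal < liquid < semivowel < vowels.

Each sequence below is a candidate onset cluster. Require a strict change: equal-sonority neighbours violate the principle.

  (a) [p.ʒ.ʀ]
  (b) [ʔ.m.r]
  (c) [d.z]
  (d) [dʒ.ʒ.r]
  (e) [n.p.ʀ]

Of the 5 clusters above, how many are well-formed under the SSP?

(a) [p.ʒ.ʀ]: profile 1-3-5 — obeys.
(b) [ʔ.m.r]: profile 1-4-5 — obeys.
(c) [d.z]: profile 1-3 — obeys.
(d) [dʒ.ʒ.r]: profile 2-3-5 — obeys.
(e) [n.p.ʀ]: profile 4-1-5 — violates.

4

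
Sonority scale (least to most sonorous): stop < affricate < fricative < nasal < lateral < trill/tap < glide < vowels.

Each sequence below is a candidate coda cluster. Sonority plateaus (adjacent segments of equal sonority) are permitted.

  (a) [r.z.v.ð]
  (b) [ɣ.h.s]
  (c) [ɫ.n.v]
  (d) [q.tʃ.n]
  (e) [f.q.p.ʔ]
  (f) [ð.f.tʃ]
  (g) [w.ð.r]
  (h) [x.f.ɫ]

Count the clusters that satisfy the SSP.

5

(a) [r.z.v.ð]: profile 6-3-3-3 — obeys.
(b) [ɣ.h.s]: profile 3-3-3 — obeys.
(c) [ɫ.n.v]: profile 5-4-3 — obeys.
(d) [q.tʃ.n]: profile 1-2-4 — violates.
(e) [f.q.p.ʔ]: profile 3-1-1-1 — obeys.
(f) [ð.f.tʃ]: profile 3-3-2 — obeys.
(g) [w.ð.r]: profile 7-3-6 — violates.
(h) [x.f.ɫ]: profile 3-3-5 — violates.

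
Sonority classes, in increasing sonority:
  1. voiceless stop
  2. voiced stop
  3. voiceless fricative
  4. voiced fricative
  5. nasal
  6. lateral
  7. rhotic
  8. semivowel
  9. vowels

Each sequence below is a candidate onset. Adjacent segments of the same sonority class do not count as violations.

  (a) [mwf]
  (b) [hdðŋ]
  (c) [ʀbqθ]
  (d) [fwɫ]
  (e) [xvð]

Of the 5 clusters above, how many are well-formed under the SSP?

1

(a) sonority 5-8-3: ill-formed.
(b) sonority 3-2-4-5: ill-formed.
(c) sonority 7-2-1-3: ill-formed.
(d) sonority 3-8-6: ill-formed.
(e) sonority 3-4-4: well-formed.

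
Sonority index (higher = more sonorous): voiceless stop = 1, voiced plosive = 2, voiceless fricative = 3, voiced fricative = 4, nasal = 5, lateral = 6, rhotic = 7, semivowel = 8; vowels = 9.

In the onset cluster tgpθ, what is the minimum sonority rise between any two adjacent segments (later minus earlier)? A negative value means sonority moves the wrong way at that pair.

-1

/t/ — voiceless stop, sonority 1.
/g/ — voiced plosive, sonority 2.
/p/ — voiceless stop, sonority 1.
/θ/ — voiceless fricative, sonority 3.
/t/→/g/: change +1.
/g/→/p/: change -1.
/p/→/θ/: change +2.
Minimum = -1.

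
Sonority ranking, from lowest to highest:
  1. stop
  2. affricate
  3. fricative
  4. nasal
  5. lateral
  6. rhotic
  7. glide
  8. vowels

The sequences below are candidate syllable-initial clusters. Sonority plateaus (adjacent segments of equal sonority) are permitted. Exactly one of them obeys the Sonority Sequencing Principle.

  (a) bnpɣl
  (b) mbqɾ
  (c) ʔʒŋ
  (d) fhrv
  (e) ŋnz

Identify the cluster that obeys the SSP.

c

(a) bnpɣl: profile 1-4-1-3-5 — violates.
(b) mbqɾ: profile 4-1-1-6 — violates.
(c) ʔʒŋ: profile 1-3-4 — obeys.
(d) fhrv: profile 3-3-6-3 — violates.
(e) ŋnz: profile 4-4-3 — violates.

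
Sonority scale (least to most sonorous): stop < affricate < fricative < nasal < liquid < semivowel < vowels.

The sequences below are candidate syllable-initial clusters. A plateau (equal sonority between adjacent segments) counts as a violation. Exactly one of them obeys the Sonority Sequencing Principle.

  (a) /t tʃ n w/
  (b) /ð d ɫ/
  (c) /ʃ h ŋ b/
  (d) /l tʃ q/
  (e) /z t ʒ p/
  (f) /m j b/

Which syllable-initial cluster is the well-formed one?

(a) sonority 1-2-4-6: well-formed.
(b) sonority 3-1-5: ill-formed.
(c) sonority 3-3-4-1: ill-formed.
(d) sonority 5-2-1: ill-formed.
(e) sonority 3-1-3-1: ill-formed.
(f) sonority 4-6-1: ill-formed.

a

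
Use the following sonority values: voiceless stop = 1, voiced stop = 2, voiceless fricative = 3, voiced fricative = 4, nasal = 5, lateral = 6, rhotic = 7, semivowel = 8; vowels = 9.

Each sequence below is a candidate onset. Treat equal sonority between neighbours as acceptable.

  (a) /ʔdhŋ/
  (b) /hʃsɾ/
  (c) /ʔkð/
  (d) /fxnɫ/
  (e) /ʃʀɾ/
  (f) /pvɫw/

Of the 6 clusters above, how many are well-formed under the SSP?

(a) 1-2-3-5 → obeys
(b) 3-3-3-7 → obeys
(c) 1-1-4 → obeys
(d) 3-3-5-6 → obeys
(e) 3-7-7 → obeys
(f) 1-4-6-8 → obeys

6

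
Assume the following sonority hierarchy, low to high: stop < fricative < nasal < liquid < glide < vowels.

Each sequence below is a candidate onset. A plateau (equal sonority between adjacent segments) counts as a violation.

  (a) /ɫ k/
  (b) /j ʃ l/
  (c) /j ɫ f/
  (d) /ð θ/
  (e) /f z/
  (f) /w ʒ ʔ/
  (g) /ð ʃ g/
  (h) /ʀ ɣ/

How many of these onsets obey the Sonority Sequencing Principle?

0

(a) sonority 4-1: ill-formed.
(b) sonority 5-2-4: ill-formed.
(c) sonority 5-4-2: ill-formed.
(d) sonority 2-2: ill-formed.
(e) sonority 2-2: ill-formed.
(f) sonority 5-2-1: ill-formed.
(g) sonority 2-2-1: ill-formed.
(h) sonority 4-2: ill-formed.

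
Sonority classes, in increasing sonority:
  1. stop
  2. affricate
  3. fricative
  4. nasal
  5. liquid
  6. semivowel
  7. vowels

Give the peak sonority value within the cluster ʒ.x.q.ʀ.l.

5

/ʒ/ — fricative, sonority 3.
/x/ — fricative, sonority 3.
/q/ — stop, sonority 1.
/ʀ/ — liquid, sonority 5.
/l/ — liquid, sonority 5.
The maximum is 5.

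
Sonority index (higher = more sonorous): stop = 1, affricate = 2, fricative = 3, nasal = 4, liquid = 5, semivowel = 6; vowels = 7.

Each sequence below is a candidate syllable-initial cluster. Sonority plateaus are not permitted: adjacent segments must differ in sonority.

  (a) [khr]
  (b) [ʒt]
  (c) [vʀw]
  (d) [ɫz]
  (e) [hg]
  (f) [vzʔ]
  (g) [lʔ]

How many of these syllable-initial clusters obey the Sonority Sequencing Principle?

(a) sonority 1-3-5: well-formed.
(b) sonority 3-1: ill-formed.
(c) sonority 3-5-6: well-formed.
(d) sonority 5-3: ill-formed.
(e) sonority 3-1: ill-formed.
(f) sonority 3-3-1: ill-formed.
(g) sonority 5-1: ill-formed.

2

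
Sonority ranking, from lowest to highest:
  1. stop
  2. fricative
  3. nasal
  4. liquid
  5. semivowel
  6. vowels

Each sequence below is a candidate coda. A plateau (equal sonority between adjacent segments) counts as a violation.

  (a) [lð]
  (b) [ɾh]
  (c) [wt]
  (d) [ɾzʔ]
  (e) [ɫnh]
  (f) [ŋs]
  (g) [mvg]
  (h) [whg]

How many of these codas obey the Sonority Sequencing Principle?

(a) [lð]: profile 4-2 — obeys.
(b) [ɾh]: profile 4-2 — obeys.
(c) [wt]: profile 5-1 — obeys.
(d) [ɾzʔ]: profile 4-2-1 — obeys.
(e) [ɫnh]: profile 4-3-2 — obeys.
(f) [ŋs]: profile 3-2 — obeys.
(g) [mvg]: profile 3-2-1 — obeys.
(h) [whg]: profile 5-2-1 — obeys.

8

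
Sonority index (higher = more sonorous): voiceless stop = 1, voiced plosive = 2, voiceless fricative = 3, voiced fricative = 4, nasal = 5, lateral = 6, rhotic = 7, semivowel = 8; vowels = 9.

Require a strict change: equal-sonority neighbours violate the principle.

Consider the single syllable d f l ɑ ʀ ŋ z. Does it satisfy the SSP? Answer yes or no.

Onset: /d/ is a voiced plosive (sonority 2), /f/ is a voiceless fricative (sonority 3), /l/ is a lateral (sonority 6); then the nucleus /ɑ/ (sonority 9).
Onset profile 2-3-6-9 — rises to the nucleus.
Coda: /ʀ/ is a rhotic (sonority 7), /ŋ/ is a nasal (sonority 5), /z/ is a voiced fricative (sonority 4).
Coda profile 9-7-5-4 — falls from the nucleus.

yes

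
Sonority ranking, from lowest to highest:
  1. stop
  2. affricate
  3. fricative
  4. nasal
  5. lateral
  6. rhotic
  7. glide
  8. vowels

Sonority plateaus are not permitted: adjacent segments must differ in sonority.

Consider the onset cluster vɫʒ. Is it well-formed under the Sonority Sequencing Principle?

no

/v/ is a fricative (sonority 3).
/ɫ/ is a lateral (sonority 5).
/ʒ/ is a fricative (sonority 3).
The profile is 3-5-3. Between /ɫ/ (5) and /ʒ/ (3) sonority does not rise, so the cluster violates the SSP.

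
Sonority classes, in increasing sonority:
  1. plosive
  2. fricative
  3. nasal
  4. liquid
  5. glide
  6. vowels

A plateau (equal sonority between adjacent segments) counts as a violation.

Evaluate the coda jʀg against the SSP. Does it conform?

yes

/j/ is a glide (sonority 5).
/ʀ/ is a liquid (sonority 4).
/g/ is a plosive (sonority 1).
The profile 5-4-1 strictly falls, so the coda satisfies the SSP.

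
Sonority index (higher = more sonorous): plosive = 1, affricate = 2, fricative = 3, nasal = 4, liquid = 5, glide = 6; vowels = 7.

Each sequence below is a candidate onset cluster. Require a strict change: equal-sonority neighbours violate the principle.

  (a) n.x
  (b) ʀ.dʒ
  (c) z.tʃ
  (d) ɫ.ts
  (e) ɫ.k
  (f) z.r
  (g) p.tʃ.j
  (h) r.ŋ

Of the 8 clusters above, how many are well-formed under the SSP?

2

(a) sonority 4-3: ill-formed.
(b) sonority 5-2: ill-formed.
(c) sonority 3-2: ill-formed.
(d) sonority 5-2: ill-formed.
(e) sonority 5-1: ill-formed.
(f) sonority 3-5: well-formed.
(g) sonority 1-2-6: well-formed.
(h) sonority 5-4: ill-formed.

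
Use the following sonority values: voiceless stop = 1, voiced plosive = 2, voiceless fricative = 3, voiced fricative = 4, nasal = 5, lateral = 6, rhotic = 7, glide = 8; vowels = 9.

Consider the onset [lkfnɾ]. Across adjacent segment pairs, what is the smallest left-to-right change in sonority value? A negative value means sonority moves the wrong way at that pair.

/l/: lateral = 6.
/k/: voiceless stop = 1.
/f/: voiceless fricative = 3.
/n/: nasal = 5.
/ɾ/: rhotic = 7.
/l/→/k/: change -5.
/k/→/f/: change +2.
/f/→/n/: change +2.
/n/→/ɾ/: change +2.
Minimum = -5.

-5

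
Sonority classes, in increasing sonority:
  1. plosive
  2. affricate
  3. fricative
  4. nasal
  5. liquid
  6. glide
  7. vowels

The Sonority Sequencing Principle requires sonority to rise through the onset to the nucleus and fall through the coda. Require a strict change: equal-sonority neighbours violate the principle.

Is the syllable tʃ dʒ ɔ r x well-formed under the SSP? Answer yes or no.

Onset: /tʃ/ is an affricate (sonority 2), /dʒ/ is an affricate (sonority 2); then the nucleus /ɔ/ (sonority 7).
Onset profile 2-2-7 — does not strictly rise throughout.
Coda: /r/ is a liquid (sonority 5), /x/ is a fricative (sonority 3).
Coda profile 7-5-3 — falls from the nucleus.

no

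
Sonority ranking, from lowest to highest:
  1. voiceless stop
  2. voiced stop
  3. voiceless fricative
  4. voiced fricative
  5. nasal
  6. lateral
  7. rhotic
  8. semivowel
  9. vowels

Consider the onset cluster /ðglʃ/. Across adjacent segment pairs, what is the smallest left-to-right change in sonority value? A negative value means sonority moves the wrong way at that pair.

-3

/ð/: voiced fricative = 4.
/g/: voiced stop = 2.
/l/: lateral = 6.
/ʃ/: voiceless fricative = 3.
/ð/→/g/: change -2.
/g/→/l/: change +4.
/l/→/ʃ/: change -3.
Minimum = -3.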